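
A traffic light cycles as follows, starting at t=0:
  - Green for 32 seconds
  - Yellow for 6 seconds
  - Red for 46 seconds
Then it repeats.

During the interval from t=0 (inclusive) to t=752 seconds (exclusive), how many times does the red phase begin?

Answer: 9

Derivation:
Cycle = 32+6+46 = 84s
red phase starts at t = k*84 + 38 for k=0,1,2,...
Need k*84+38 < 752 → k < 8.500
k ∈ {0, ..., 8} → 9 starts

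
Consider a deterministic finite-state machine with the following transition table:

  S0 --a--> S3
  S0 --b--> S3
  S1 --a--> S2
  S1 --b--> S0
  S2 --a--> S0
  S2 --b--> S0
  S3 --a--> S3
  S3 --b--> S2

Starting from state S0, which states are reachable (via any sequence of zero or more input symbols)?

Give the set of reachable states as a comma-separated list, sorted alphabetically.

Answer: S0, S2, S3

Derivation:
BFS from S0:
  visit S0: S0--a-->S3 (new), S0--b-->S3 (seen)
  visit S3: S3--a-->S3 (seen), S3--b-->S2 (new)
  visit S2: S2--a-->S0 (seen), S2--b-->S0 (seen)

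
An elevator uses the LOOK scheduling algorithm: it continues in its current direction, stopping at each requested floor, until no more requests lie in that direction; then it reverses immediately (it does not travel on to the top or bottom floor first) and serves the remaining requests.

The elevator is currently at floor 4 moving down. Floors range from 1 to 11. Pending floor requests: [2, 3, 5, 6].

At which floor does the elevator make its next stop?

Answer: 3

Derivation:
Current floor: 4, direction: down
Requests above: [5, 6]
Requests below: [2, 3]
Moving down and requests lie below → nearest below is max([2, 3]) = 3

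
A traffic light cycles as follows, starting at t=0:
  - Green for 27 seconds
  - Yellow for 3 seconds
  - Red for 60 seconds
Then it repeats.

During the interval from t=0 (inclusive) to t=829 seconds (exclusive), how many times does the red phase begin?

Answer: 9

Derivation:
Cycle = 27+3+60 = 90s
red phase starts at t = k*90 + 30 for k=0,1,2,...
Need k*90+30 < 829 → k < 8.878
k ∈ {0, ..., 8} → 9 starts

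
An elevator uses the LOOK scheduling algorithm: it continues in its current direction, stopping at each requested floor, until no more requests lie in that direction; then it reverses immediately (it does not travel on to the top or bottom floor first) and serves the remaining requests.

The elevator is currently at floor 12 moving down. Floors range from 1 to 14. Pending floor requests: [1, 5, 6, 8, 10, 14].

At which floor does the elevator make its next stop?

Current floor: 12, direction: down
Requests above: [14]
Requests below: [1, 5, 6, 8, 10]
Moving down and requests lie below → nearest below is max([1, 5, 6, 8, 10]) = 10

Answer: 10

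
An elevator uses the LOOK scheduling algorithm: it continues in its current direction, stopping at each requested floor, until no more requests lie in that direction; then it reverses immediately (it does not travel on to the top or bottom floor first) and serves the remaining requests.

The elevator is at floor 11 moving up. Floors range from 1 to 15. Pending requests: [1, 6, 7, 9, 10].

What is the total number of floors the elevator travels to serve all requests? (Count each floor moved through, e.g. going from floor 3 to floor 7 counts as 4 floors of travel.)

Start at floor 11 moving up, LOOK stop order: [10, 9, 7, 6, 1]
  11 → 10: |10-11| = 1, total = 1
  10 → 9: |9-10| = 1, total = 2
  9 → 7: |7-9| = 2, total = 4
  7 → 6: |6-7| = 1, total = 5
  6 → 1: |1-6| = 5, total = 10

Answer: 10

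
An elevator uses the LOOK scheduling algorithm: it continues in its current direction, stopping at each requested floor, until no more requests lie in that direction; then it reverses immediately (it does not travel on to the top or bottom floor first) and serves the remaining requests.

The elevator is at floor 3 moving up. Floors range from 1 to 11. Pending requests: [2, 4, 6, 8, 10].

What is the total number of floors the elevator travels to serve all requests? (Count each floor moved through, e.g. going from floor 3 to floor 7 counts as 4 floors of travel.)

Start at floor 3 moving up, LOOK stop order: [4, 6, 8, 10, 2]
  3 → 4: |4-3| = 1, total = 1
  4 → 6: |6-4| = 2, total = 3
  6 → 8: |8-6| = 2, total = 5
  8 → 10: |10-8| = 2, total = 7
  10 → 2: |2-10| = 8, total = 15

Answer: 15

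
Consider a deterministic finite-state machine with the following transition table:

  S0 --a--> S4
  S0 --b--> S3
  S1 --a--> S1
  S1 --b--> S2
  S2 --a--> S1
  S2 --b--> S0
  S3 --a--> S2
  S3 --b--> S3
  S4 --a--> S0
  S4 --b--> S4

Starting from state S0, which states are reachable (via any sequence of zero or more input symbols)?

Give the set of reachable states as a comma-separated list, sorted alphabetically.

BFS from S0:
  visit S0: S0--a-->S4 (new), S0--b-->S3 (new)
  visit S4: S4--a-->S0 (seen), S4--b-->S4 (seen)
  visit S3: S3--a-->S2 (new), S3--b-->S3 (seen)
  visit S2: S2--a-->S1 (new), S2--b-->S0 (seen)
  visit S1: S1--a-->S1 (seen), S1--b-->S2 (seen)

Answer: S0, S1, S2, S3, S4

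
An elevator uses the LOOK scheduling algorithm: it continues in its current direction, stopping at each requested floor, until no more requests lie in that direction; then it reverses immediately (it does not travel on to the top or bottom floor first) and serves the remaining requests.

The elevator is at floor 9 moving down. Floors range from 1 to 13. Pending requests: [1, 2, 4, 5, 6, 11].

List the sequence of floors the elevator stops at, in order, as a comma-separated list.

Answer: 6, 5, 4, 2, 1, 11

Derivation:
Current: 9, moving DOWN
Serve below first (descending): [6, 5, 4, 2, 1]
Then reverse, serve above (ascending): [11]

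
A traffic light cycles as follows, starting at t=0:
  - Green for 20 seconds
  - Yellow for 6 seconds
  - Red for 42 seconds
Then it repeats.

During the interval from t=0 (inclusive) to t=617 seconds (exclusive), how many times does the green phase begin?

Cycle = 20+6+42 = 68s
green phase starts at t = k*68 + 0 for k=0,1,2,...
Need k*68+0 < 617 → k < 9.074
k ∈ {0, ..., 9} → 10 starts

Answer: 10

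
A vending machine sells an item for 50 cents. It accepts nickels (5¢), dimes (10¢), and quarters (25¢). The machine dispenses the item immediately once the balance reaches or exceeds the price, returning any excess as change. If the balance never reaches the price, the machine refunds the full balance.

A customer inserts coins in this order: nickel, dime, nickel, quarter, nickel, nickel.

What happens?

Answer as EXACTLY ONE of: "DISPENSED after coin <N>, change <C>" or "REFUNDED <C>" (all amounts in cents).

Answer: DISPENSED after coin 5, change 0

Derivation:
Price: 50¢
Coin 1 (nickel, 5¢): balance = 5¢
Coin 2 (dime, 10¢): balance = 15¢
Coin 3 (nickel, 5¢): balance = 20¢
Coin 4 (quarter, 25¢): balance = 45¢
Coin 5 (nickel, 5¢): balance = 50¢
  → balance >= price → DISPENSE, change = 50 - 50 = 0¢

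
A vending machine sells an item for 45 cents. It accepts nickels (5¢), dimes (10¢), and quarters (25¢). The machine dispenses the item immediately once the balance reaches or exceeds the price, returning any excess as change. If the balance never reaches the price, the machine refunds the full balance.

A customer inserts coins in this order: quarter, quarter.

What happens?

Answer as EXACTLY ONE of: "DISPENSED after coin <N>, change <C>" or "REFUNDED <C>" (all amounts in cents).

Answer: DISPENSED after coin 2, change 5

Derivation:
Price: 45¢
Coin 1 (quarter, 25¢): balance = 25¢
Coin 2 (quarter, 25¢): balance = 50¢
  → balance >= price → DISPENSE, change = 50 - 45 = 5¢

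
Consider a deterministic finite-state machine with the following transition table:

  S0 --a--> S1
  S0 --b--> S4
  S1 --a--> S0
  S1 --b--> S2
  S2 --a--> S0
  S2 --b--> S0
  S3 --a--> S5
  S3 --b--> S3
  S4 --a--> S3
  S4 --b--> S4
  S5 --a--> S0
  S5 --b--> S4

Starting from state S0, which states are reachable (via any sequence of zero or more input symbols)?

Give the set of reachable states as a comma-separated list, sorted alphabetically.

BFS from S0:
  visit S0: S0--a-->S1 (new), S0--b-->S4 (new)
  visit S1: S1--a-->S0 (seen), S1--b-->S2 (new)
  visit S4: S4--a-->S3 (new), S4--b-->S4 (seen)
  visit S2: S2--a-->S0 (seen), S2--b-->S0 (seen)
  visit S3: S3--a-->S5 (new), S3--b-->S3 (seen)
  visit S5: S5--a-->S0 (seen), S5--b-->S4 (seen)

Answer: S0, S1, S2, S3, S4, S5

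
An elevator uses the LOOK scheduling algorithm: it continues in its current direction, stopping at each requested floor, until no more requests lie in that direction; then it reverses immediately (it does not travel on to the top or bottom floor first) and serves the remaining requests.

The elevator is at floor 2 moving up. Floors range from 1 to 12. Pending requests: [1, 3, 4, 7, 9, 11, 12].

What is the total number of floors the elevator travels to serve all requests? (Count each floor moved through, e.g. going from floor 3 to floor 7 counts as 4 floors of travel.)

Answer: 21

Derivation:
Start at floor 2 moving up, LOOK stop order: [3, 4, 7, 9, 11, 12, 1]
  2 → 3: |3-2| = 1, total = 1
  3 → 4: |4-3| = 1, total = 2
  4 → 7: |7-4| = 3, total = 5
  7 → 9: |9-7| = 2, total = 7
  9 → 11: |11-9| = 2, total = 9
  11 → 12: |12-11| = 1, total = 10
  12 → 1: |1-12| = 11, total = 21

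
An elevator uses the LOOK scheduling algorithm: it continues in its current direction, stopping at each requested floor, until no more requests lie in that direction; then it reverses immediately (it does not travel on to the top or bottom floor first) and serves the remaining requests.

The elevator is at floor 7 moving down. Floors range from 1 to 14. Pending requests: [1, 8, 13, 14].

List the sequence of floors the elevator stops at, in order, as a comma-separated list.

Answer: 1, 8, 13, 14

Derivation:
Current: 7, moving DOWN
Serve below first (descending): [1]
Then reverse, serve above (ascending): [8, 13, 14]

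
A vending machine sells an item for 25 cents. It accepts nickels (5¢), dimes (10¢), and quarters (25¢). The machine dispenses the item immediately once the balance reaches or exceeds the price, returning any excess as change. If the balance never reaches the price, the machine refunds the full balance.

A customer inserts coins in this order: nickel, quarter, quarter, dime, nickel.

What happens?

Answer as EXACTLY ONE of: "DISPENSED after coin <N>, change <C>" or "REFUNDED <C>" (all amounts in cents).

Answer: DISPENSED after coin 2, change 5

Derivation:
Price: 25¢
Coin 1 (nickel, 5¢): balance = 5¢
Coin 2 (quarter, 25¢): balance = 30¢
  → balance >= price → DISPENSE, change = 30 - 25 = 5¢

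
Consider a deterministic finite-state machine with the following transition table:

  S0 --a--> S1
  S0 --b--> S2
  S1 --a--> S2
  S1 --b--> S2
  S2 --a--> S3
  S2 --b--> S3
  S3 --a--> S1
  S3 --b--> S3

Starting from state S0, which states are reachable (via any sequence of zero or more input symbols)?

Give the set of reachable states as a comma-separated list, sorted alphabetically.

BFS from S0:
  visit S0: S0--a-->S1 (new), S0--b-->S2 (new)
  visit S1: S1--a-->S2 (seen), S1--b-->S2 (seen)
  visit S2: S2--a-->S3 (new), S2--b-->S3 (seen)
  visit S3: S3--a-->S1 (seen), S3--b-->S3 (seen)

Answer: S0, S1, S2, S3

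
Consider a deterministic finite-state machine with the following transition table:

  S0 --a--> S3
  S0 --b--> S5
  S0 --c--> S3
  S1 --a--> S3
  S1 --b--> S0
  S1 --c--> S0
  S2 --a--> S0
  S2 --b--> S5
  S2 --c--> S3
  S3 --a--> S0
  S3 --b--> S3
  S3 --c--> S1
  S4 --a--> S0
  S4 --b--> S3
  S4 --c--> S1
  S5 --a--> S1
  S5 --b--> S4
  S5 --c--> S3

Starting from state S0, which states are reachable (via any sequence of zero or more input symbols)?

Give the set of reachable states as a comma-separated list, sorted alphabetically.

BFS from S0:
  visit S0: S0--a-->S3 (new), S0--b-->S5 (new), S0--c-->S3 (seen)
  visit S3: S3--a-->S0 (seen), S3--b-->S3 (seen), S3--c-->S1 (new)
  visit S5: S5--a-->S1 (seen), S5--b-->S4 (new), S5--c-->S3 (seen)
  visit S1: S1--a-->S3 (seen), S1--b-->S0 (seen), S1--c-->S0 (seen)
  visit S4: S4--a-->S0 (seen), S4--b-->S3 (seen), S4--c-->S1 (seen)

Answer: S0, S1, S3, S4, S5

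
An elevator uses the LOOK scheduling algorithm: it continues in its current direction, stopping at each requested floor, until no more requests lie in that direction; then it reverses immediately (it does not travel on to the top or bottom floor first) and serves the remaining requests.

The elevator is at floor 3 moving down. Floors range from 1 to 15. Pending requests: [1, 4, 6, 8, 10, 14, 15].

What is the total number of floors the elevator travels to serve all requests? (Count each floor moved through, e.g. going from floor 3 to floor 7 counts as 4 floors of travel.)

Answer: 16

Derivation:
Start at floor 3 moving down, LOOK stop order: [1, 4, 6, 8, 10, 14, 15]
  3 → 1: |1-3| = 2, total = 2
  1 → 4: |4-1| = 3, total = 5
  4 → 6: |6-4| = 2, total = 7
  6 → 8: |8-6| = 2, total = 9
  8 → 10: |10-8| = 2, total = 11
  10 → 14: |14-10| = 4, total = 15
  14 → 15: |15-14| = 1, total = 16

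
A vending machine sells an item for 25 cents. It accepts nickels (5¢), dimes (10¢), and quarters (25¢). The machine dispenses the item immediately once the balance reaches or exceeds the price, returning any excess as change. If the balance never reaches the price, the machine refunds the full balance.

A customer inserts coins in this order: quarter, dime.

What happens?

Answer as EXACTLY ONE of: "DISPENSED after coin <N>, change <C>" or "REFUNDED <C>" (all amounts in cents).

Price: 25¢
Coin 1 (quarter, 25¢): balance = 25¢
  → balance >= price → DISPENSE, change = 25 - 25 = 0¢

Answer: DISPENSED after coin 1, change 0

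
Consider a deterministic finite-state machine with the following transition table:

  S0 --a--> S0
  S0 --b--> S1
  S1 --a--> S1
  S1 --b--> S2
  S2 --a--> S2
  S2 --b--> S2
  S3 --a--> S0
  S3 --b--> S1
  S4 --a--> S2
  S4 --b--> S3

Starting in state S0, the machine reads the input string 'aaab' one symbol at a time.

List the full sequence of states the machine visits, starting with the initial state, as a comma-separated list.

Answer: S0, S0, S0, S0, S1

Derivation:
Start: S0
  read 'a': S0 --a--> S0
  read 'a': S0 --a--> S0
  read 'a': S0 --a--> S0
  read 'b': S0 --b--> S1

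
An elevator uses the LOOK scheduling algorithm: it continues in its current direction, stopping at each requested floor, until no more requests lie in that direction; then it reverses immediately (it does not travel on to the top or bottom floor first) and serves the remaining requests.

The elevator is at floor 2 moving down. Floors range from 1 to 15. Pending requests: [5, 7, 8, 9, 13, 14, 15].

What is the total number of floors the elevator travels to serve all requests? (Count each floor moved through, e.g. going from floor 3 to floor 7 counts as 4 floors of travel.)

Answer: 13

Derivation:
Start at floor 2 moving down, LOOK stop order: [5, 7, 8, 9, 13, 14, 15]
  2 → 5: |5-2| = 3, total = 3
  5 → 7: |7-5| = 2, total = 5
  7 → 8: |8-7| = 1, total = 6
  8 → 9: |9-8| = 1, total = 7
  9 → 13: |13-9| = 4, total = 11
  13 → 14: |14-13| = 1, total = 12
  14 → 15: |15-14| = 1, total = 13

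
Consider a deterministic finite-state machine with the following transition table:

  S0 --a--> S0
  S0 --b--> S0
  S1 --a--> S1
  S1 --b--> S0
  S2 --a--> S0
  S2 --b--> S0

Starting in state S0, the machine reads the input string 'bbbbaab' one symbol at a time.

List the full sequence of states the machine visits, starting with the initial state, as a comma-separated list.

Answer: S0, S0, S0, S0, S0, S0, S0, S0

Derivation:
Start: S0
  read 'b': S0 --b--> S0
  read 'b': S0 --b--> S0
  read 'b': S0 --b--> S0
  read 'b': S0 --b--> S0
  read 'a': S0 --a--> S0
  read 'a': S0 --a--> S0
  read 'b': S0 --b--> S0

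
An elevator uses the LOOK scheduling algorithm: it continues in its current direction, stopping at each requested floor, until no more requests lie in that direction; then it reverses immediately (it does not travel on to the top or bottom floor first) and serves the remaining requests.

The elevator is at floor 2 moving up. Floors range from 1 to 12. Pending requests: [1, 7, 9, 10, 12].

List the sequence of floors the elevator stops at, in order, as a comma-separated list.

Current: 2, moving UP
Serve above first (ascending): [7, 9, 10, 12]
Then reverse, serve below (descending): [1]

Answer: 7, 9, 10, 12, 1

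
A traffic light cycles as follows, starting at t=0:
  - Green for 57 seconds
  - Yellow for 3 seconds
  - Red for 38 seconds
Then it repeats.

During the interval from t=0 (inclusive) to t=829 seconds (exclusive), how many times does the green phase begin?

Answer: 9

Derivation:
Cycle = 57+3+38 = 98s
green phase starts at t = k*98 + 0 for k=0,1,2,...
Need k*98+0 < 829 → k < 8.459
k ∈ {0, ..., 8} → 9 starts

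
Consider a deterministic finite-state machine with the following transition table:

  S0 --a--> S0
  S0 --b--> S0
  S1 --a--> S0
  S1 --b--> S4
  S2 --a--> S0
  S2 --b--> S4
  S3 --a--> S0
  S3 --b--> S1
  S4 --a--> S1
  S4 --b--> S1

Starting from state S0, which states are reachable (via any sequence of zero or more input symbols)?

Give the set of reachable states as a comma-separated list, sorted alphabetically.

Answer: S0

Derivation:
BFS from S0:
  visit S0: S0--a-->S0 (seen), S0--b-->S0 (seen)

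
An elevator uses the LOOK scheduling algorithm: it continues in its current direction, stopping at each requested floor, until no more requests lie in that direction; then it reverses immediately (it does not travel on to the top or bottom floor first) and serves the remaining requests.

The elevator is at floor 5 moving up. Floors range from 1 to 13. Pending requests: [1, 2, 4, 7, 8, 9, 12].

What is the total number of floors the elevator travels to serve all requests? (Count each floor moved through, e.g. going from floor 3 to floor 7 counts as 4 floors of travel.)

Start at floor 5 moving up, LOOK stop order: [7, 8, 9, 12, 4, 2, 1]
  5 → 7: |7-5| = 2, total = 2
  7 → 8: |8-7| = 1, total = 3
  8 → 9: |9-8| = 1, total = 4
  9 → 12: |12-9| = 3, total = 7
  12 → 4: |4-12| = 8, total = 15
  4 → 2: |2-4| = 2, total = 17
  2 → 1: |1-2| = 1, total = 18

Answer: 18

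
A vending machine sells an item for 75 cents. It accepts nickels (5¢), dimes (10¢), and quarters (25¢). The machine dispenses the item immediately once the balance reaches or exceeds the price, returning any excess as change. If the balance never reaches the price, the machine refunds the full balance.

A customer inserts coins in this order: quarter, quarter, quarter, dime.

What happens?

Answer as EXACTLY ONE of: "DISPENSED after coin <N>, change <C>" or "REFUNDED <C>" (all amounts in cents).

Answer: DISPENSED after coin 3, change 0

Derivation:
Price: 75¢
Coin 1 (quarter, 25¢): balance = 25¢
Coin 2 (quarter, 25¢): balance = 50¢
Coin 3 (quarter, 25¢): balance = 75¢
  → balance >= price → DISPENSE, change = 75 - 75 = 0¢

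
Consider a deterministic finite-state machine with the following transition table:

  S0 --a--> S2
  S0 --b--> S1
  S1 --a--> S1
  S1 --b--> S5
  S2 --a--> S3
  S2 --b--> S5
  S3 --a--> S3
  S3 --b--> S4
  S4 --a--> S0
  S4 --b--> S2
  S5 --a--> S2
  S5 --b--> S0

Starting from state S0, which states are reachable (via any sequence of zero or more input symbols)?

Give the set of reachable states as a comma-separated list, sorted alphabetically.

Answer: S0, S1, S2, S3, S4, S5

Derivation:
BFS from S0:
  visit S0: S0--a-->S2 (new), S0--b-->S1 (new)
  visit S2: S2--a-->S3 (new), S2--b-->S5 (new)
  visit S1: S1--a-->S1 (seen), S1--b-->S5 (seen)
  visit S3: S3--a-->S3 (seen), S3--b-->S4 (new)
  visit S5: S5--a-->S2 (seen), S5--b-->S0 (seen)
  visit S4: S4--a-->S0 (seen), S4--b-->S2 (seen)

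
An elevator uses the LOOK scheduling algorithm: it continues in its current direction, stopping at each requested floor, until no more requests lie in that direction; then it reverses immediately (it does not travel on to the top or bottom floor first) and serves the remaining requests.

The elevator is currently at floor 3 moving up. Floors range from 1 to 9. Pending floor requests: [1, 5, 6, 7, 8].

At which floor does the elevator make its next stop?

Current floor: 3, direction: up
Requests above: [5, 6, 7, 8]
Requests below: [1]
Moving up and requests lie above → nearest above is min([5, 6, 7, 8]) = 5

Answer: 5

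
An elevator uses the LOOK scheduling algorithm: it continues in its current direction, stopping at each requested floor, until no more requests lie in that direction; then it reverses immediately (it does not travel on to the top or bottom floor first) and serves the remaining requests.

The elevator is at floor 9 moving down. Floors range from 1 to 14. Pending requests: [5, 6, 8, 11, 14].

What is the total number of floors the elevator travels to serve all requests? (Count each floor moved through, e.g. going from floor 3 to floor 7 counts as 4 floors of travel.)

Start at floor 9 moving down, LOOK stop order: [8, 6, 5, 11, 14]
  9 → 8: |8-9| = 1, total = 1
  8 → 6: |6-8| = 2, total = 3
  6 → 5: |5-6| = 1, total = 4
  5 → 11: |11-5| = 6, total = 10
  11 → 14: |14-11| = 3, total = 13

Answer: 13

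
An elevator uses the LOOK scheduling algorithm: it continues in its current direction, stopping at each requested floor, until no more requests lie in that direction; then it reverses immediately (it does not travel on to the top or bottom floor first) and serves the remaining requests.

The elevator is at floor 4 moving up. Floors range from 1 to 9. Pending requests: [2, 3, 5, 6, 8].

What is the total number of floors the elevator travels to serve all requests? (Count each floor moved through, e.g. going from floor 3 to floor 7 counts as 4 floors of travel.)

Start at floor 4 moving up, LOOK stop order: [5, 6, 8, 3, 2]
  4 → 5: |5-4| = 1, total = 1
  5 → 6: |6-5| = 1, total = 2
  6 → 8: |8-6| = 2, total = 4
  8 → 3: |3-8| = 5, total = 9
  3 → 2: |2-3| = 1, total = 10

Answer: 10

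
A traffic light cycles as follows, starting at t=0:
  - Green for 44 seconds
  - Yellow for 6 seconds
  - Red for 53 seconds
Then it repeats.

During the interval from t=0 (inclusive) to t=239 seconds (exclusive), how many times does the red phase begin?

Cycle = 44+6+53 = 103s
red phase starts at t = k*103 + 50 for k=0,1,2,...
Need k*103+50 < 239 → k < 1.835
k ∈ {0, ..., 1} → 2 starts

Answer: 2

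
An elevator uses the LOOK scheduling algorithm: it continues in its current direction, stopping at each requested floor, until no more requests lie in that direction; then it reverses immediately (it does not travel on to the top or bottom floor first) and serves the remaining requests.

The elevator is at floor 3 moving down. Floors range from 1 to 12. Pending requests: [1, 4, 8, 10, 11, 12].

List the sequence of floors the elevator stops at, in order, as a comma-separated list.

Current: 3, moving DOWN
Serve below first (descending): [1]
Then reverse, serve above (ascending): [4, 8, 10, 11, 12]

Answer: 1, 4, 8, 10, 11, 12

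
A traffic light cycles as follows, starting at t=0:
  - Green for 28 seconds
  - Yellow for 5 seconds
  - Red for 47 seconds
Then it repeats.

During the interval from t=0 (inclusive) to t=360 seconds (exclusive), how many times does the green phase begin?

Cycle = 28+5+47 = 80s
green phase starts at t = k*80 + 0 for k=0,1,2,...
Need k*80+0 < 360 → k < 4.500
k ∈ {0, ..., 4} → 5 starts

Answer: 5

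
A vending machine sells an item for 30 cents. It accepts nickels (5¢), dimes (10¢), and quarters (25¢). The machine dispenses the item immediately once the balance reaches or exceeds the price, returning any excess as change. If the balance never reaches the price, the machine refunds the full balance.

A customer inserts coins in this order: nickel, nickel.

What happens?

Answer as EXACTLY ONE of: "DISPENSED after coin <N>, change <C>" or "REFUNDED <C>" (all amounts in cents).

Answer: REFUNDED 10

Derivation:
Price: 30¢
Coin 1 (nickel, 5¢): balance = 5¢
Coin 2 (nickel, 5¢): balance = 10¢
All coins inserted, balance 10¢ < price 30¢ → REFUND 10¢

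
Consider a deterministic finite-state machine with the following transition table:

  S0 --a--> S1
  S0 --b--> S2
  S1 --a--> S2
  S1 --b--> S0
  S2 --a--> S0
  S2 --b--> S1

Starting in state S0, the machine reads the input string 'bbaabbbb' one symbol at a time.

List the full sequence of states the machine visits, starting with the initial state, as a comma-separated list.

Answer: S0, S2, S1, S2, S0, S2, S1, S0, S2

Derivation:
Start: S0
  read 'b': S0 --b--> S2
  read 'b': S2 --b--> S1
  read 'a': S1 --a--> S2
  read 'a': S2 --a--> S0
  read 'b': S0 --b--> S2
  read 'b': S2 --b--> S1
  read 'b': S1 --b--> S0
  read 'b': S0 --b--> S2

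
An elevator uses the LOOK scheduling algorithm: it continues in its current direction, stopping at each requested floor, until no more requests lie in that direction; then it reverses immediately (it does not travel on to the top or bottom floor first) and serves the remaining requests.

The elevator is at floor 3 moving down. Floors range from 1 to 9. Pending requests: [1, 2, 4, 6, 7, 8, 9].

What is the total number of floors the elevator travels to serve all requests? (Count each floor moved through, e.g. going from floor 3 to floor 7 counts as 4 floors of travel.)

Start at floor 3 moving down, LOOK stop order: [2, 1, 4, 6, 7, 8, 9]
  3 → 2: |2-3| = 1, total = 1
  2 → 1: |1-2| = 1, total = 2
  1 → 4: |4-1| = 3, total = 5
  4 → 6: |6-4| = 2, total = 7
  6 → 7: |7-6| = 1, total = 8
  7 → 8: |8-7| = 1, total = 9
  8 → 9: |9-8| = 1, total = 10

Answer: 10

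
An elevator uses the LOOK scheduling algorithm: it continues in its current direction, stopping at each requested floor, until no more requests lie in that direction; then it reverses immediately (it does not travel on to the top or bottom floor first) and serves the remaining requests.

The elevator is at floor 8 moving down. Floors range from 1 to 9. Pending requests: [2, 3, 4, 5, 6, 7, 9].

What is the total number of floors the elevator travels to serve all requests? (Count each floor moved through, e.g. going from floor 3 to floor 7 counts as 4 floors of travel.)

Start at floor 8 moving down, LOOK stop order: [7, 6, 5, 4, 3, 2, 9]
  8 → 7: |7-8| = 1, total = 1
  7 → 6: |6-7| = 1, total = 2
  6 → 5: |5-6| = 1, total = 3
  5 → 4: |4-5| = 1, total = 4
  4 → 3: |3-4| = 1, total = 5
  3 → 2: |2-3| = 1, total = 6
  2 → 9: |9-2| = 7, total = 13

Answer: 13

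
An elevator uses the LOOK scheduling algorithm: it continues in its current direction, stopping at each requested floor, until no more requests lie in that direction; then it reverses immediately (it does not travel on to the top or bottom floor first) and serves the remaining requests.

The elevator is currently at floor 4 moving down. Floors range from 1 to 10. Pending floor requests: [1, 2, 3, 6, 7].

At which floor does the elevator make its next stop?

Current floor: 4, direction: down
Requests above: [6, 7]
Requests below: [1, 2, 3]
Moving down and requests lie below → nearest below is max([1, 2, 3]) = 3

Answer: 3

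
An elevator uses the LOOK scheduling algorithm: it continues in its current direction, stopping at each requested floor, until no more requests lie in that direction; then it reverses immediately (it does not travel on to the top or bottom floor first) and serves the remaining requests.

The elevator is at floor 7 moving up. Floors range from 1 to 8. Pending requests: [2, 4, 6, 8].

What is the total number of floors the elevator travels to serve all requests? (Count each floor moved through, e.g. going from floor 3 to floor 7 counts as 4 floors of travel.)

Start at floor 7 moving up, LOOK stop order: [8, 6, 4, 2]
  7 → 8: |8-7| = 1, total = 1
  8 → 6: |6-8| = 2, total = 3
  6 → 4: |4-6| = 2, total = 5
  4 → 2: |2-4| = 2, total = 7

Answer: 7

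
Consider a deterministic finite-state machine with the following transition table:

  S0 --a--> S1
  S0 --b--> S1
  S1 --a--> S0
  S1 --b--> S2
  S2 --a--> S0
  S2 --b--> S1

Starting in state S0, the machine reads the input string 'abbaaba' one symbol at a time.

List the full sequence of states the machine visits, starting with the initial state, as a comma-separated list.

Start: S0
  read 'a': S0 --a--> S1
  read 'b': S1 --b--> S2
  read 'b': S2 --b--> S1
  read 'a': S1 --a--> S0
  read 'a': S0 --a--> S1
  read 'b': S1 --b--> S2
  read 'a': S2 --a--> S0

Answer: S0, S1, S2, S1, S0, S1, S2, S0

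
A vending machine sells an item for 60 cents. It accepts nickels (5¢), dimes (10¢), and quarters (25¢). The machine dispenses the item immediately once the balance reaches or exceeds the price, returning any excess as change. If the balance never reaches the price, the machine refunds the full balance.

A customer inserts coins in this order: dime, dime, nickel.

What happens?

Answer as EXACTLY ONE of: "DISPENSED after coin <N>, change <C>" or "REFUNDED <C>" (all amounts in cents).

Price: 60¢
Coin 1 (dime, 10¢): balance = 10¢
Coin 2 (dime, 10¢): balance = 20¢
Coin 3 (nickel, 5¢): balance = 25¢
All coins inserted, balance 25¢ < price 60¢ → REFUND 25¢

Answer: REFUNDED 25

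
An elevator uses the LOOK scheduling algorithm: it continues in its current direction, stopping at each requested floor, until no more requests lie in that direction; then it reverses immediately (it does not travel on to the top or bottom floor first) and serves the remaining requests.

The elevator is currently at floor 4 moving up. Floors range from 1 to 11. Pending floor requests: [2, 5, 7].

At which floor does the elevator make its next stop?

Current floor: 4, direction: up
Requests above: [5, 7]
Requests below: [2]
Moving up and requests lie above → nearest above is min([5, 7]) = 5

Answer: 5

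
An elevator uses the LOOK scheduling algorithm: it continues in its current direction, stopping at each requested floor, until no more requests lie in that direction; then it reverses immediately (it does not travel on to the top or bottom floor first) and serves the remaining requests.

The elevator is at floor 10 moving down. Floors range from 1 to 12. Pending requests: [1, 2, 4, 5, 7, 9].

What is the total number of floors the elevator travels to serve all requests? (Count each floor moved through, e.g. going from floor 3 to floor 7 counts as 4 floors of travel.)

Answer: 9

Derivation:
Start at floor 10 moving down, LOOK stop order: [9, 7, 5, 4, 2, 1]
  10 → 9: |9-10| = 1, total = 1
  9 → 7: |7-9| = 2, total = 3
  7 → 5: |5-7| = 2, total = 5
  5 → 4: |4-5| = 1, total = 6
  4 → 2: |2-4| = 2, total = 8
  2 → 1: |1-2| = 1, total = 9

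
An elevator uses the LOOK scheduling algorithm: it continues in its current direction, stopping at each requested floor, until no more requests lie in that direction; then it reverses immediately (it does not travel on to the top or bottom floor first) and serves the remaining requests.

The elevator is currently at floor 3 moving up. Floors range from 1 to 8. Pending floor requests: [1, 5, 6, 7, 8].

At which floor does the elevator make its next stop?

Answer: 5

Derivation:
Current floor: 3, direction: up
Requests above: [5, 6, 7, 8]
Requests below: [1]
Moving up and requests lie above → nearest above is min([5, 6, 7, 8]) = 5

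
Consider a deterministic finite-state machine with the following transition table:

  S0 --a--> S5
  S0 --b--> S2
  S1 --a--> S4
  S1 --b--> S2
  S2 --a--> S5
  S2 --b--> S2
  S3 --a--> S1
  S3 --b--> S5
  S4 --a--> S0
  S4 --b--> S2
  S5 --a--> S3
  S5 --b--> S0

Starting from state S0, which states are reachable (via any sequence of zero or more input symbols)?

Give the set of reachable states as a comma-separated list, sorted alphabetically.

BFS from S0:
  visit S0: S0--a-->S5 (new), S0--b-->S2 (new)
  visit S5: S5--a-->S3 (new), S5--b-->S0 (seen)
  visit S2: S2--a-->S5 (seen), S2--b-->S2 (seen)
  visit S3: S3--a-->S1 (new), S3--b-->S5 (seen)
  visit S1: S1--a-->S4 (new), S1--b-->S2 (seen)
  visit S4: S4--a-->S0 (seen), S4--b-->S2 (seen)

Answer: S0, S1, S2, S3, S4, S5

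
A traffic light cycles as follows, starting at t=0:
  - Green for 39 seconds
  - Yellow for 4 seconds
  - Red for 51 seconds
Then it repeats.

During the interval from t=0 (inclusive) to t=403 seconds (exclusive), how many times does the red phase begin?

Cycle = 39+4+51 = 94s
red phase starts at t = k*94 + 43 for k=0,1,2,...
Need k*94+43 < 403 → k < 3.830
k ∈ {0, ..., 3} → 4 starts

Answer: 4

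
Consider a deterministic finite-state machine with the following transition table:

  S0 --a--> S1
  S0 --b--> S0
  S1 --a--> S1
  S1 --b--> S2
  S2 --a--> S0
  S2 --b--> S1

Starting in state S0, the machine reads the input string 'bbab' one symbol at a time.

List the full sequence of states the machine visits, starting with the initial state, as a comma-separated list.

Answer: S0, S0, S0, S1, S2

Derivation:
Start: S0
  read 'b': S0 --b--> S0
  read 'b': S0 --b--> S0
  read 'a': S0 --a--> S1
  read 'b': S1 --b--> S2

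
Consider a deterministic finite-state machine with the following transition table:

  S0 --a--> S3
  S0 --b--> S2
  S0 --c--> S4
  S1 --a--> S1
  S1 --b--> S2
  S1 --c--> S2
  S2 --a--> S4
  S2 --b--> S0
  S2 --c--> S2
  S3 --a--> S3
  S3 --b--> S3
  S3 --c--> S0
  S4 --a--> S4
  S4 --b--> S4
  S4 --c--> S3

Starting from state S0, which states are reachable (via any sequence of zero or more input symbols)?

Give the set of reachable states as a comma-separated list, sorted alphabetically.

Answer: S0, S2, S3, S4

Derivation:
BFS from S0:
  visit S0: S0--a-->S3 (new), S0--b-->S2 (new), S0--c-->S4 (new)
  visit S3: S3--a-->S3 (seen), S3--b-->S3 (seen), S3--c-->S0 (seen)
  visit S2: S2--a-->S4 (seen), S2--b-->S0 (seen), S2--c-->S2 (seen)
  visit S4: S4--a-->S4 (seen), S4--b-->S4 (seen), S4--c-->S3 (seen)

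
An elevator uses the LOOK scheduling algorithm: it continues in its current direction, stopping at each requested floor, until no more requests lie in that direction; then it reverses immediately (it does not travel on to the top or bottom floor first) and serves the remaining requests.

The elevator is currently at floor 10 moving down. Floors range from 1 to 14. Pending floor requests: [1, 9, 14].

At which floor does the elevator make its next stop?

Answer: 9

Derivation:
Current floor: 10, direction: down
Requests above: [14]
Requests below: [1, 9]
Moving down and requests lie below → nearest below is max([1, 9]) = 9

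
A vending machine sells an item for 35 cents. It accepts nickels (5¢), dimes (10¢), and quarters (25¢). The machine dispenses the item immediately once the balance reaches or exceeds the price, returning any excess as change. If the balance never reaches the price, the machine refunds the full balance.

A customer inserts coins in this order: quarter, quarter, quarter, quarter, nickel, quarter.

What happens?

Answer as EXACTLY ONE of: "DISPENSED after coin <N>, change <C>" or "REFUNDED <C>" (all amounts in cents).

Answer: DISPENSED after coin 2, change 15

Derivation:
Price: 35¢
Coin 1 (quarter, 25¢): balance = 25¢
Coin 2 (quarter, 25¢): balance = 50¢
  → balance >= price → DISPENSE, change = 50 - 35 = 15¢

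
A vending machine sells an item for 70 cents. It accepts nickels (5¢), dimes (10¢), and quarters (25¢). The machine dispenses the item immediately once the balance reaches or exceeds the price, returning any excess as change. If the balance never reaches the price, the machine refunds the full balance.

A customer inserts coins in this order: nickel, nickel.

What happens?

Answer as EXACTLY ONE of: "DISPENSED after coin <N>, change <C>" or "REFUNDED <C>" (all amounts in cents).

Answer: REFUNDED 10

Derivation:
Price: 70¢
Coin 1 (nickel, 5¢): balance = 5¢
Coin 2 (nickel, 5¢): balance = 10¢
All coins inserted, balance 10¢ < price 70¢ → REFUND 10¢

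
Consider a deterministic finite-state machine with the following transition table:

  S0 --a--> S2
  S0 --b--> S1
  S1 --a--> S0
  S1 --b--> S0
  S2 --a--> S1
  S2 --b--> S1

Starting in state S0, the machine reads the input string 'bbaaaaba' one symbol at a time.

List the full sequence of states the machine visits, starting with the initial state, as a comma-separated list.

Start: S0
  read 'b': S0 --b--> S1
  read 'b': S1 --b--> S0
  read 'a': S0 --a--> S2
  read 'a': S2 --a--> S1
  read 'a': S1 --a--> S0
  read 'a': S0 --a--> S2
  read 'b': S2 --b--> S1
  read 'a': S1 --a--> S0

Answer: S0, S1, S0, S2, S1, S0, S2, S1, S0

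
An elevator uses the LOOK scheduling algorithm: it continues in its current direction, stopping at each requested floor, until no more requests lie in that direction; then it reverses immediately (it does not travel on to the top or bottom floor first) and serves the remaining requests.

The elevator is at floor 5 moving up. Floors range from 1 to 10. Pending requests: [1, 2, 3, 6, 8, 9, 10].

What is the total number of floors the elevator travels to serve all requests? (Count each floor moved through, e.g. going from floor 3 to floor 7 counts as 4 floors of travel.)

Answer: 14

Derivation:
Start at floor 5 moving up, LOOK stop order: [6, 8, 9, 10, 3, 2, 1]
  5 → 6: |6-5| = 1, total = 1
  6 → 8: |8-6| = 2, total = 3
  8 → 9: |9-8| = 1, total = 4
  9 → 10: |10-9| = 1, total = 5
  10 → 3: |3-10| = 7, total = 12
  3 → 2: |2-3| = 1, total = 13
  2 → 1: |1-2| = 1, total = 14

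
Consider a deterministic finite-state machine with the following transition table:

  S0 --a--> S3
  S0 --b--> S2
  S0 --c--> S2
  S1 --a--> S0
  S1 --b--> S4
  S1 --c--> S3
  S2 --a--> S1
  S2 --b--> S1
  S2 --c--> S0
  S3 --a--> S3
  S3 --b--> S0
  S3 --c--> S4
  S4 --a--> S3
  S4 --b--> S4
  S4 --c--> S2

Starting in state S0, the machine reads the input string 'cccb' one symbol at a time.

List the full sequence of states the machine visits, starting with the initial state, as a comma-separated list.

Answer: S0, S2, S0, S2, S1

Derivation:
Start: S0
  read 'c': S0 --c--> S2
  read 'c': S2 --c--> S0
  read 'c': S0 --c--> S2
  read 'b': S2 --b--> S1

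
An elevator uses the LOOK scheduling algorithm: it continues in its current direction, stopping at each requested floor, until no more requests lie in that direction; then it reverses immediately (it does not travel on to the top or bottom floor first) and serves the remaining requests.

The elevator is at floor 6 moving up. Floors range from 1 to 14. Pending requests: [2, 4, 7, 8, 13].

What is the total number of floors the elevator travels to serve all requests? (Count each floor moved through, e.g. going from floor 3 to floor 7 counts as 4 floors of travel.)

Start at floor 6 moving up, LOOK stop order: [7, 8, 13, 4, 2]
  6 → 7: |7-6| = 1, total = 1
  7 → 8: |8-7| = 1, total = 2
  8 → 13: |13-8| = 5, total = 7
  13 → 4: |4-13| = 9, total = 16
  4 → 2: |2-4| = 2, total = 18

Answer: 18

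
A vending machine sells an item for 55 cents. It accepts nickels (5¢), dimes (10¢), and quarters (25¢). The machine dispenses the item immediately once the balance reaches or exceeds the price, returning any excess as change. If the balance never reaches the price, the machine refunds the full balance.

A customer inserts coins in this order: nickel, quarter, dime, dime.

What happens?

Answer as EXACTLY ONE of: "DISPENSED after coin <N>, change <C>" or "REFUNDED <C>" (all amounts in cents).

Answer: REFUNDED 50

Derivation:
Price: 55¢
Coin 1 (nickel, 5¢): balance = 5¢
Coin 2 (quarter, 25¢): balance = 30¢
Coin 3 (dime, 10¢): balance = 40¢
Coin 4 (dime, 10¢): balance = 50¢
All coins inserted, balance 50¢ < price 55¢ → REFUND 50¢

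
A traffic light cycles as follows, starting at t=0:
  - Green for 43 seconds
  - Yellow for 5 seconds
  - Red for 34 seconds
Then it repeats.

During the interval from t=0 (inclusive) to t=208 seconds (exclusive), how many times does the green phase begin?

Answer: 3

Derivation:
Cycle = 43+5+34 = 82s
green phase starts at t = k*82 + 0 for k=0,1,2,...
Need k*82+0 < 208 → k < 2.537
k ∈ {0, ..., 2} → 3 starts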